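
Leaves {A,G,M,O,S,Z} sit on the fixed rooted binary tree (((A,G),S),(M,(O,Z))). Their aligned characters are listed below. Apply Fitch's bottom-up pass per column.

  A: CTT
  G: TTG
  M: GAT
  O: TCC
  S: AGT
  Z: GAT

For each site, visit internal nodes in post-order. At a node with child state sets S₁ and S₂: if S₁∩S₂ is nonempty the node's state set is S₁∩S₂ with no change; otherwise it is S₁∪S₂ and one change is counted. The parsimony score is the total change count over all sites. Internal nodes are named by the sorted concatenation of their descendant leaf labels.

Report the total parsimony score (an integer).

9

site 0, node AG: A={C} ∪ G={T} → {C,T} (+1)
site 0, node AGS: AG={C,T} ∪ S={A} → {A,C,T} (+1)
site 0, node OZ: O={T} ∪ Z={G} → {G,T} (+1)
site 0, node MOZ: M={G} ∩ OZ={G,T} → {G} (+0)
site 0, node AGMOSZ: AGS={A,C,T} ∪ MOZ={G} → {A,C,G,T} (+1)
site 1, node AG: A={T} ∩ G={T} → {T} (+0)
site 1, node AGS: AG={T} ∪ S={G} → {G,T} (+1)
site 1, node OZ: O={C} ∪ Z={A} → {A,C} (+1)
site 1, node MOZ: M={A} ∩ OZ={A,C} → {A} (+0)
site 1, node AGMOSZ: AGS={G,T} ∪ MOZ={A} → {A,G,T} (+1)
site 2, node AG: A={T} ∪ G={G} → {G,T} (+1)
site 2, node AGS: AG={G,T} ∩ S={T} → {T} (+0)
site 2, node OZ: O={C} ∪ Z={T} → {C,T} (+1)
site 2, node MOZ: M={T} ∩ OZ={C,T} → {T} (+0)
site 2, node AGMOSZ: AGS={T} ∩ MOZ={T} → {T} (+0)
per-site changes: [4, 3, 2]; total = 9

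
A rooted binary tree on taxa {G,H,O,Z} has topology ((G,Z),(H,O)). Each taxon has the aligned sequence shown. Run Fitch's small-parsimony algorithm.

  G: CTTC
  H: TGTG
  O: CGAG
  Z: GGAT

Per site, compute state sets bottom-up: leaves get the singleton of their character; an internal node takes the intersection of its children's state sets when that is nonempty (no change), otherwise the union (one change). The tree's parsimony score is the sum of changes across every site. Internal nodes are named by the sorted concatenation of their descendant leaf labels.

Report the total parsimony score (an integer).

[col 0] GZ: children G:{C}, Z:{G} ∪→ {C,G}; cost 1
[col 0] HO: children H:{T}, O:{C} ∪→ {C,T}; cost 1
[col 0] GHOZ: children GZ:{C,G}, HO:{C,T} ∩→ {C}; cost 0
[col 1] GZ: children G:{T}, Z:{G} ∪→ {G,T}; cost 1
[col 1] HO: children H:{G}, O:{G} ∩→ {G}; cost 0
[col 1] GHOZ: children GZ:{G,T}, HO:{G} ∩→ {G}; cost 0
[col 2] GZ: children G:{T}, Z:{A} ∪→ {A,T}; cost 1
[col 2] HO: children H:{T}, O:{A} ∪→ {A,T}; cost 1
[col 2] GHOZ: children GZ:{A,T}, HO:{A,T} ∩→ {A,T}; cost 0
[col 3] GZ: children G:{C}, Z:{T} ∪→ {C,T}; cost 1
[col 3] HO: children H:{G}, O:{G} ∩→ {G}; cost 0
[col 3] GHOZ: children GZ:{C,T}, HO:{G} ∪→ {C,G,T}; cost 1
per-site changes: [2, 1, 2, 2]; total = 7

7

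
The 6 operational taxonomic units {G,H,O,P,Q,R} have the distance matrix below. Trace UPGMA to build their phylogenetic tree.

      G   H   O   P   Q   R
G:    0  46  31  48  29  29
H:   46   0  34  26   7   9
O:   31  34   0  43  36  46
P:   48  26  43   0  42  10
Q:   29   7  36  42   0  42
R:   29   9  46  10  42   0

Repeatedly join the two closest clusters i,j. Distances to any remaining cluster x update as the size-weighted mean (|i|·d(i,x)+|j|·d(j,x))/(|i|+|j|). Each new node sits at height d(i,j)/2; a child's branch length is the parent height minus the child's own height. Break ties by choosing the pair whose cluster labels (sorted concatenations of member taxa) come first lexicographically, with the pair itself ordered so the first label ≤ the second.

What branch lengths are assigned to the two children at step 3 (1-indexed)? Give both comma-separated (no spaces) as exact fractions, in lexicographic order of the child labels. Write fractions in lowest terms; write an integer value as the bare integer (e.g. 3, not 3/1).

91/8,79/8

iteration 1: select H,Q (d=7); attach at lengths (7/2, 7/2); label the merged cluster HQ
  updated: d(G,HQ)=75/2, d(HQ,O)=35, d(HQ,P)=34, d(HQ,R)=51/2
iteration 2: select P,R (d=10); attach at lengths (5, 5); label the merged cluster PR
  updated: d(G,PR)=77/2, d(HQ,PR)=119/4, d(O,PR)=89/2
iteration 3: select HQ,PR (d=119/4); attach at lengths (91/8, 79/8); label the merged cluster HPQR
  updated: d(G,HPQR)=38, d(HPQR,O)=159/4
iteration 4: select G,O (d=31); attach at lengths (31/2, 31/2); label the merged cluster GO
  updated: d(GO,HPQR)=311/8
iteration 5: select GO,HPQR (d=311/8); attach at lengths (63/16, 73/16); label the merged cluster GHOPQR
final tree: ((G:31/2,O:31/2):63/16,((H:7/2,Q:7/2):91/8,(P:5,R:5):79/8):73/16)
total length: 311/4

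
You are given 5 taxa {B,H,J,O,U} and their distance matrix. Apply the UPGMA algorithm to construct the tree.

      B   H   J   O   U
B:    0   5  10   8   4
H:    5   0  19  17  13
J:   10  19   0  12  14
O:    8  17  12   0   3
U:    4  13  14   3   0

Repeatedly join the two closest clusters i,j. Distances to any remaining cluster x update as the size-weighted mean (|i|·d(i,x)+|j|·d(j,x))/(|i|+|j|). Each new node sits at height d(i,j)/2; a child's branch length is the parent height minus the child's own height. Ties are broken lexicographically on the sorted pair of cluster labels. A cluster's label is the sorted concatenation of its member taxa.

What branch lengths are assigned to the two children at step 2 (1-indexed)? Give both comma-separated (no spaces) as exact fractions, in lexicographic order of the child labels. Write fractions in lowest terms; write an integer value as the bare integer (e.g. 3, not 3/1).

5/2,5/2

step 1: merge (O,U) at d=3; branch lengths O→3/2, U→3/2; new cluster OU
  updated: d(B,OU)=6, d(H,OU)=15, d(J,OU)=13
step 2: merge (B,H) at d=5; branch lengths B→5/2, H→5/2; new cluster BH
  updated: d(BH,J)=29/2, d(BH,OU)=21/2
step 3: merge (BH,OU) at d=21/2; branch lengths BH→11/4, OU→15/4; new cluster BHOU
  updated: d(BHOU,J)=55/4
step 4: merge (BHOU,J) at d=55/4; branch lengths BHOU→13/8, J→55/8; new cluster BHJOU
final tree: (((B:5/2,H:5/2):11/4,(O:3/2,U:3/2):15/4):13/8,J:55/8)
total length: 23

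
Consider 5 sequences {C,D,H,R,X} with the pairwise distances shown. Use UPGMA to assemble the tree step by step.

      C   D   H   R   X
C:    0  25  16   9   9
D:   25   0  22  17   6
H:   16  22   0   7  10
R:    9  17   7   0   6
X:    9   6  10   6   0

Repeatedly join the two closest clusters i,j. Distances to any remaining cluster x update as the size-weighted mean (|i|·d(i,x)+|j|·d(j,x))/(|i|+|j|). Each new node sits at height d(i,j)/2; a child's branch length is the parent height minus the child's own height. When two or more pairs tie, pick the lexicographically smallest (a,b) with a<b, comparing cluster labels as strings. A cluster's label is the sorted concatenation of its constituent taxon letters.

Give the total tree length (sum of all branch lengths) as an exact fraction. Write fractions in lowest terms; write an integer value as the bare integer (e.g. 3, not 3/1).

331/12

iteration 1: select D,X (d=6); attach at lengths (3, 3); label the merged cluster DX
  updated: d(C,DX)=17, d(DX,H)=16, d(DX,R)=23/2
iteration 2: select H,R (d=7); attach at lengths (7/2, 7/2); label the merged cluster HR
  updated: d(C,HR)=25/2, d(DX,HR)=55/4
iteration 3: select C,HR (d=25/2); attach at lengths (25/4, 11/4); label the merged cluster CHR
  updated: d(CHR,DX)=89/6
iteration 4: select CHR,DX (d=89/6); attach at lengths (7/6, 53/12); label the merged cluster CDHRX
final tree: ((C:25/4,(H:7/2,R:7/2):11/4):7/6,(D:3,X:3):53/12)
total length: 331/12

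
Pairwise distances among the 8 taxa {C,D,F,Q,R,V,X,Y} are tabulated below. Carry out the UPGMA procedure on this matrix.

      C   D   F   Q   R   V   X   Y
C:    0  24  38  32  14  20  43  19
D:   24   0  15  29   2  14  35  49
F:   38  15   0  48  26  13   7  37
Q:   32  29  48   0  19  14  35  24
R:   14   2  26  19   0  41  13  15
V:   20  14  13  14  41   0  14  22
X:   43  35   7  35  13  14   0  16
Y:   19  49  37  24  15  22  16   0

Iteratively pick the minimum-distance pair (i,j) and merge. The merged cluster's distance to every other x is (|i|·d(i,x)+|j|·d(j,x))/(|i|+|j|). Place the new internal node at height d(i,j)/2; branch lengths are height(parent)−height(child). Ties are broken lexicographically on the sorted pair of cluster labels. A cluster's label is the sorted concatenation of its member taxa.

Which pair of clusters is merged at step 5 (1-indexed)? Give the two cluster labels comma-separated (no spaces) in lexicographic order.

step 1: merge (D,R) at d=2; branch lengths D→1, R→1; new cluster DR
  updated: d(C,DR)=19, d(DR,F)=41/2, d(DR,Q)=24, d(DR,V)=55/2, d(DR,X)=24, d(DR,Y)=32
step 2: merge (F,X) at d=7; branch lengths F→7/2, X→7/2; new cluster FX
  updated: d(C,FX)=81/2, d(DR,FX)=89/4, d(FX,Q)=83/2, d(FX,V)=27/2, d(FX,Y)=53/2
step 3: merge (FX,V) at d=27/2; branch lengths FX→13/4, V→27/4; new cluster FVX
  updated: d(C,FVX)=101/3, d(DR,FVX)=24, d(FVX,Q)=97/3, d(FVX,Y)=25
step 4: merge (C,DR) at d=19; branch lengths C→19/2, DR→17/2; new cluster CDR
  updated: d(CDR,FVX)=245/9, d(CDR,Q)=80/3, d(CDR,Y)=83/3
step 5: merge (Q,Y) at d=24; branch lengths Q→12, Y→12; new cluster QY
  updated: d(CDR,QY)=163/6, d(FVX,QY)=86/3
step 6: merge (CDR,QY) at d=163/6; branch lengths CDR→49/12, QY→19/12; new cluster CDQRY
  updated: d(CDQRY,FVX)=139/5
step 7: merge (CDQRY,FVX) at d=139/5; branch lengths CDQRY→19/60, FVX→143/20; new cluster CDFQRVXY
final tree: (((C:19/2,(D:1,R:1):17/2):49/12,(Q:12,Y:12):19/12):19/60,((F:7/2,X:7/2):13/4,V:27/4):143/20)
total length: 1112/15

Q,Y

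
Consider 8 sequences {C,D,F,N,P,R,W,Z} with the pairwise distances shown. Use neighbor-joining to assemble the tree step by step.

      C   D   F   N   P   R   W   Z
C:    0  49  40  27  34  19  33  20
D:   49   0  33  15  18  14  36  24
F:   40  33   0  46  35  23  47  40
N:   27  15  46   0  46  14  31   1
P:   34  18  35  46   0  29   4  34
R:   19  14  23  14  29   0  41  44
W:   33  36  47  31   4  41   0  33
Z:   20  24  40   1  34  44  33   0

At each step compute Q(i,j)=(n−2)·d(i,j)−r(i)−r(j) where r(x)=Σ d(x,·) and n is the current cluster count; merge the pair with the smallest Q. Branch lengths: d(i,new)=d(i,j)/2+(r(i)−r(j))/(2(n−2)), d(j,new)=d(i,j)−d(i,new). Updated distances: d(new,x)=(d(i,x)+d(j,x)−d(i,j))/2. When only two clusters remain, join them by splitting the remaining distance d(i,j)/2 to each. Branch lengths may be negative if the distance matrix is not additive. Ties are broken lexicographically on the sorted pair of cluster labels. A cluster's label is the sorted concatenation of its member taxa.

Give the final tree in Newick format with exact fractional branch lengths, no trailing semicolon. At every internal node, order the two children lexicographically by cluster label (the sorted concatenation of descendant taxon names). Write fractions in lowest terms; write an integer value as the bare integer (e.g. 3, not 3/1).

(((((C:27/2,(N:-8/5,Z:13/5):19/2):61/12,(P:-1/12,W:49/12):191/12):31/8,D:75/8):21/8,F:307/16):61/32,R:61/32)

1. join P+W (d=4, Q=-401) ⇒ PW; edges |P|=-1/12, |W|=49/12
  updated: d(C,PW)=63/2, d(D,PW)=25, d(F,PW)=39, d(N,PW)=73/2, d(PW,R)=33, d(PW,Z)=63/2
2. join N+Z (d=1, Q=-295) ⇒ NZ; edges |N|=-8/5, |Z|=13/5
  updated: d(C,NZ)=23, d(D,NZ)=19, d(F,NZ)=85/2, d(NZ,PW)=67/2, d(NZ,R)=57/2
3. join C+NZ (d=23, Q=-217) ⇒ CNZ; edges |C|=27/2, |NZ|=19/2
  updated: d(CNZ,D)=45/2, d(CNZ,F)=119/4, d(CNZ,PW)=21, d(CNZ,R)=49/4
4. join CNZ+PW (d=21, Q=-281/2) ⇒ CNPWZ; edges |CNZ|=61/12, |PW|=191/12
  updated: d(CNPWZ,D)=53/4, d(CNPWZ,F)=191/8, d(CNPWZ,R)=97/8
5. join CNPWZ+D (d=53/4, Q=-83) ⇒ CDNPWZ; edges |CNPWZ|=31/8, |D|=75/8
  updated: d(CDNPWZ,F)=349/16, d(CDNPWZ,R)=103/16
6. join CDNPWZ+F (d=349/16, Q=-205/4) ⇒ CDFNPWZ; edges |CDNPWZ|=21/8, |F|=307/16
  updated: d(CDFNPWZ,R)=61/16
7. join CDFNPWZ+R (d=61/16) ⇒ CDFNPRWZ; edges |CDFNPWZ|=61/32, |R|=61/32
final tree: (((((C:27/2,(N:-8/5,Z:13/5):19/2):61/12,(P:-1/12,W:49/12):191/12):31/8,D:75/8):21/8,F:307/16):61/32,R:61/32)
total length: 703/8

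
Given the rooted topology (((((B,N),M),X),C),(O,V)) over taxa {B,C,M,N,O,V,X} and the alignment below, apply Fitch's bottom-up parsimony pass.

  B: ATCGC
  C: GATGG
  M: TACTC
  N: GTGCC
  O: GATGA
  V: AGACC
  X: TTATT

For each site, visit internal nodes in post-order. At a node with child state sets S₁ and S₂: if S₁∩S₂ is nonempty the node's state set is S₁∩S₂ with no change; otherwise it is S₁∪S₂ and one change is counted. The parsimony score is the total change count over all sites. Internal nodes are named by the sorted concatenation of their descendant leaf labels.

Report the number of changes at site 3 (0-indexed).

BN@0: {A} ∪ {G} = {A,G} (union, +1)
BMN@0: {A,G} ∪ {T} = {A,G,T} (union, +1)
BMNX@0: {A,G,T} ∩ {T} = {T} (intersection, +0)
BCMNX@0: {T} ∪ {G} = {G,T} (union, +1)
OV@0: {G} ∪ {A} = {A,G} (union, +1)
BCMNOVX@0: {G,T} ∩ {A,G} = {G} (intersection, +0)
BN@1: {T} ∩ {T} = {T} (intersection, +0)
BMN@1: {T} ∪ {A} = {A,T} (union, +1)
BMNX@1: {A,T} ∩ {T} = {T} (intersection, +0)
BCMNX@1: {T} ∪ {A} = {A,T} (union, +1)
OV@1: {A} ∪ {G} = {A,G} (union, +1)
BCMNOVX@1: {A,T} ∩ {A,G} = {A} (intersection, +0)
BN@2: {C} ∪ {G} = {C,G} (union, +1)
BMN@2: {C,G} ∩ {C} = {C} (intersection, +0)
BMNX@2: {C} ∪ {A} = {A,C} (union, +1)
BCMNX@2: {A,C} ∪ {T} = {A,C,T} (union, +1)
OV@2: {T} ∪ {A} = {A,T} (union, +1)
BCMNOVX@2: {A,C,T} ∩ {A,T} = {A,T} (intersection, +0)
BN@3: {G} ∪ {C} = {C,G} (union, +1)
BMN@3: {C,G} ∪ {T} = {C,G,T} (union, +1)
BMNX@3: {C,G,T} ∩ {T} = {T} (intersection, +0)
BCMNX@3: {T} ∪ {G} = {G,T} (union, +1)
OV@3: {G} ∪ {C} = {C,G} (union, +1)
BCMNOVX@3: {G,T} ∩ {C,G} = {G} (intersection, +0)
BN@4: {C} ∩ {C} = {C} (intersection, +0)
BMN@4: {C} ∩ {C} = {C} (intersection, +0)
BMNX@4: {C} ∪ {T} = {C,T} (union, +1)
BCMNX@4: {C,T} ∪ {G} = {C,G,T} (union, +1)
OV@4: {A} ∪ {C} = {A,C} (union, +1)
BCMNOVX@4: {C,G,T} ∩ {A,C} = {C} (intersection, +0)
per-site changes: [4, 3, 4, 4, 3]; total = 18

4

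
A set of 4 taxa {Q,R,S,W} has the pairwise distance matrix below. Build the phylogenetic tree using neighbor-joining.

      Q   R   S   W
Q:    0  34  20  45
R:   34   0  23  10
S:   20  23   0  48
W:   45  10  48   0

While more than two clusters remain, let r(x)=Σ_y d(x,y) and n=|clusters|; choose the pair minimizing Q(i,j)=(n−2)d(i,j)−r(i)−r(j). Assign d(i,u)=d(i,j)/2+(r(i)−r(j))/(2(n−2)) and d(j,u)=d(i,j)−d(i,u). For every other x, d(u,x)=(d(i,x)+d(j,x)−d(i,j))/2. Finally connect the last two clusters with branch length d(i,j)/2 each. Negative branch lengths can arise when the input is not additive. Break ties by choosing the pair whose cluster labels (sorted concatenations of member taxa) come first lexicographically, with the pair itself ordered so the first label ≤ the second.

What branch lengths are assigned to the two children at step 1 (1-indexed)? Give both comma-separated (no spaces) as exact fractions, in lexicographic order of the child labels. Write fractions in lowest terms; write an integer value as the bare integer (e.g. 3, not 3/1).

step 1: merge (Q,S) at d=20, Q=-150; branch lengths Q→12, S→8; new cluster QS
  updated: d(QS,R)=37/2, d(QS,W)=73/2
step 2: merge (QS,R) at d=37/2, Q=-65; branch lengths QS→45/2, R→-4; new cluster QRS
  updated: d(QRS,W)=14
step 3: merge (QRS,W) at d=14; branch lengths QRS→7, W→7; new cluster QRSW
final tree: (((Q:12,S:8):45/2,R:-4):7,W:7)
total length: 105/2

12,8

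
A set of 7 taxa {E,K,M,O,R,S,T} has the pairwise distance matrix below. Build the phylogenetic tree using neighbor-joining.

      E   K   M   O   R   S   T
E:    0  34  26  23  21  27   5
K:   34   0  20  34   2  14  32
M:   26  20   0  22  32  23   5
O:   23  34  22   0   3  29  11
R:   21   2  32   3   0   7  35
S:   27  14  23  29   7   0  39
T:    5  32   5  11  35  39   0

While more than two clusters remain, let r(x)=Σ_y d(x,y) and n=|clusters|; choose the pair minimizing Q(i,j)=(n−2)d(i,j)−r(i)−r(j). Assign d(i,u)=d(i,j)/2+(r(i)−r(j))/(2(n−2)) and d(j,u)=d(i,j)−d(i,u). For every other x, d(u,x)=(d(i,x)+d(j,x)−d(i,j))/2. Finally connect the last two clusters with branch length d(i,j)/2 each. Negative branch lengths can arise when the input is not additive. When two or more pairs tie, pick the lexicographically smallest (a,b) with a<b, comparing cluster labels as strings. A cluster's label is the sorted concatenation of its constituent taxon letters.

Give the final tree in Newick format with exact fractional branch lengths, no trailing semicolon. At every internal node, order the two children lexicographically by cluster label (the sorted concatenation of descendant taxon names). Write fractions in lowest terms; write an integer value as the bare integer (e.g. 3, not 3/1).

((((((E:17/5,T:8/5):7,M:6):61/12,O:20/3):175/16,R:-67/16):27/16,K:99/16):125/32,S:125/32)

step 1: merge (E,T) at d=5, Q=-238; branch lengths E→17/5, T→8/5; new cluster ET
  updated: d(ET,K)=61/2, d(ET,M)=13, d(ET,O)=29/2, d(ET,R)=51/2, d(ET,S)=61/2
step 2: merge (ET,M) at d=13, Q=-172; branch lengths ET→7, M→6; new cluster EMT
  updated: d(EMT,K)=75/4, d(EMT,O)=47/4, d(EMT,R)=89/4, d(EMT,S)=81/4
step 3: merge (EMT,O) at d=47/4, Q=-231/2; branch lengths EMT→61/12, O→20/3; new cluster EMOT
  updated: d(EMOT,K)=41/2, d(EMOT,R)=27/4, d(EMOT,S)=75/4
step 4: merge (EMOT,R) at d=27/4, Q=-193/4; branch lengths EMOT→175/16, R→-67/16; new cluster EMORT
  updated: d(EMORT,K)=63/8, d(EMORT,S)=19/2
step 5: merge (EMORT,K) at d=63/8, Q=-251/8; branch lengths EMORT→27/16, K→99/16; new cluster EKMORT
  updated: d(EKMORT,S)=125/16
step 6: merge (EKMORT,S) at d=125/16; branch lengths EKMORT→125/32, S→125/32; new cluster EKMORST
final tree: ((((((E:17/5,T:8/5):7,M:6):61/12,O:20/3):175/16,R:-67/16):27/16,K:99/16):125/32,S:125/32)
total length: 835/16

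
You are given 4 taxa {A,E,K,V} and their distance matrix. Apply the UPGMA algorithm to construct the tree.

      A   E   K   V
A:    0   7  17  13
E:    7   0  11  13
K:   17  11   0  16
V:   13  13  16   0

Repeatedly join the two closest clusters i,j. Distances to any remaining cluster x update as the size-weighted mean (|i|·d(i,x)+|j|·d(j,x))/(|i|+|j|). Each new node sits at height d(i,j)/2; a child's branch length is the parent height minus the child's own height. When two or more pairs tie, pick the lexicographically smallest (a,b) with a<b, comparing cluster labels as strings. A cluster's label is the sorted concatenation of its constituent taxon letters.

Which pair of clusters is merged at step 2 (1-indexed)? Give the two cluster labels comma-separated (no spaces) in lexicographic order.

iteration 1: select A,E (d=7); attach at lengths (7/2, 7/2); label the merged cluster AE
  updated: d(AE,K)=14, d(AE,V)=13
iteration 2: select AE,V (d=13); attach at lengths (3, 13/2); label the merged cluster AEV
  updated: d(AEV,K)=44/3
iteration 3: select AEV,K (d=44/3); attach at lengths (5/6, 22/3); label the merged cluster AEKV
final tree: (((A:7/2,E:7/2):3,V:13/2):5/6,K:22/3)
total length: 74/3

AE,V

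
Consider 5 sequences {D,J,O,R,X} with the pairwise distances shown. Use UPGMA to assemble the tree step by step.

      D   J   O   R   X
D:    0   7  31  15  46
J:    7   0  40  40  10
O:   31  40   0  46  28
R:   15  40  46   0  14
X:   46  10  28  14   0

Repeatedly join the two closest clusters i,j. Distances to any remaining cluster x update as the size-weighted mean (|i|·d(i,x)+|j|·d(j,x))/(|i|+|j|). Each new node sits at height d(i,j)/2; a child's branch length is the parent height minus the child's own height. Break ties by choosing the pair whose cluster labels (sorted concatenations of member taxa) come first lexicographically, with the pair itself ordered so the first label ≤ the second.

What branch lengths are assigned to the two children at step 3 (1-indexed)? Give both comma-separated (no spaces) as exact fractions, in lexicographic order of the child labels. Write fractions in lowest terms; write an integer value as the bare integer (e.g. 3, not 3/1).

83/8,55/8

iteration 1: select D,J (d=7); attach at lengths (7/2, 7/2); label the merged cluster DJ
  updated: d(DJ,O)=71/2, d(DJ,R)=55/2, d(DJ,X)=28
iteration 2: select R,X (d=14); attach at lengths (7, 7); label the merged cluster RX
  updated: d(DJ,RX)=111/4, d(O,RX)=37
iteration 3: select DJ,RX (d=111/4); attach at lengths (83/8, 55/8); label the merged cluster DJRX
  updated: d(DJRX,O)=145/4
iteration 4: select DJRX,O (d=145/4); attach at lengths (17/4, 145/8); label the merged cluster DJORX
final tree: (((D:7/2,J:7/2):83/8,(R:7,X:7):55/8):17/4,O:145/8)
total length: 485/8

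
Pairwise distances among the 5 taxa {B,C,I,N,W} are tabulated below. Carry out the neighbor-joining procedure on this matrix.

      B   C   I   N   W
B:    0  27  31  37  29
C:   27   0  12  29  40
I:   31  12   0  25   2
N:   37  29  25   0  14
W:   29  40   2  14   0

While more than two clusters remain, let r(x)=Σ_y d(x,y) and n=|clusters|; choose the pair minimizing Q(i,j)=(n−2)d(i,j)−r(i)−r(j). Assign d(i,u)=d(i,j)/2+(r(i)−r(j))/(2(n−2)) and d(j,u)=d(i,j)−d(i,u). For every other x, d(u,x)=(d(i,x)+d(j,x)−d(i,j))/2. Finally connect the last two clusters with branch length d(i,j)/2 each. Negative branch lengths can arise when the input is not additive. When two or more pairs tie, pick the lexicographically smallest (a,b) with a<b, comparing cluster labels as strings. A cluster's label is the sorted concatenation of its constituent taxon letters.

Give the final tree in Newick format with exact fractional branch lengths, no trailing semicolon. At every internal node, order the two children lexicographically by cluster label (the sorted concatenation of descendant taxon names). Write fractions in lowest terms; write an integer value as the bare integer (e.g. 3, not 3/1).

((((B:97/6,C:65/6):29/4,N:49/4):25/4,I:1/2):3/4,W:3/4)

1. join B+C (d=27, Q=-151) ⇒ BC; edges |B|=97/6, |C|=65/6
  updated: d(BC,I)=8, d(BC,N)=39/2, d(BC,W)=21
2. join BC+N (d=39/2, Q=-68) ⇒ BCN; edges |BC|=29/4, |N|=49/4
  updated: d(BCN,I)=27/4, d(BCN,W)=31/4
3. join BCN+I (d=27/4, Q=-33/2) ⇒ BCIN; edges |BCN|=25/4, |I|=1/2
  updated: d(BCIN,W)=3/2
4. join BCIN+W (d=3/2) ⇒ BCINW; edges |BCIN|=3/4, |W|=3/4
final tree: ((((B:97/6,C:65/6):29/4,N:49/4):25/4,I:1/2):3/4,W:3/4)
total length: 219/4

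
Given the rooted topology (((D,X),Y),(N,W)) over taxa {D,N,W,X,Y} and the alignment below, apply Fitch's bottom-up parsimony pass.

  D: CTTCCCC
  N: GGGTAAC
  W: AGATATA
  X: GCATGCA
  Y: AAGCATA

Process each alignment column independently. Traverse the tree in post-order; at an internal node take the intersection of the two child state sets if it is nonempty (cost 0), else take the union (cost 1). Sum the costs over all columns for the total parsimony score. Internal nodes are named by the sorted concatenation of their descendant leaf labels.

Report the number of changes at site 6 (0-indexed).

site 0, node DX: D={C} ∪ X={G} → {C,G} (+1)
site 0, node DXY: DX={C,G} ∪ Y={A} → {A,C,G} (+1)
site 0, node NW: N={G} ∪ W={A} → {A,G} (+1)
site 0, node DNWXY: DXY={A,C,G} ∩ NW={A,G} → {A,G} (+0)
site 1, node DX: D={T} ∪ X={C} → {C,T} (+1)
site 1, node DXY: DX={C,T} ∪ Y={A} → {A,C,T} (+1)
site 1, node NW: N={G} ∩ W={G} → {G} (+0)
site 1, node DNWXY: DXY={A,C,T} ∪ NW={G} → {A,C,G,T} (+1)
site 2, node DX: D={T} ∪ X={A} → {A,T} (+1)
site 2, node DXY: DX={A,T} ∪ Y={G} → {A,G,T} (+1)
site 2, node NW: N={G} ∪ W={A} → {A,G} (+1)
site 2, node DNWXY: DXY={A,G,T} ∩ NW={A,G} → {A,G} (+0)
site 3, node DX: D={C} ∪ X={T} → {C,T} (+1)
site 3, node DXY: DX={C,T} ∩ Y={C} → {C} (+0)
site 3, node NW: N={T} ∩ W={T} → {T} (+0)
site 3, node DNWXY: DXY={C} ∪ NW={T} → {C,T} (+1)
site 4, node DX: D={C} ∪ X={G} → {C,G} (+1)
site 4, node DXY: DX={C,G} ∪ Y={A} → {A,C,G} (+1)
site 4, node NW: N={A} ∩ W={A} → {A} (+0)
site 4, node DNWXY: DXY={A,C,G} ∩ NW={A} → {A} (+0)
site 5, node DX: D={C} ∩ X={C} → {C} (+0)
site 5, node DXY: DX={C} ∪ Y={T} → {C,T} (+1)
site 5, node NW: N={A} ∪ W={T} → {A,T} (+1)
site 5, node DNWXY: DXY={C,T} ∩ NW={A,T} → {T} (+0)
site 6, node DX: D={C} ∪ X={A} → {A,C} (+1)
site 6, node DXY: DX={A,C} ∩ Y={A} → {A} (+0)
site 6, node NW: N={C} ∪ W={A} → {A,C} (+1)
site 6, node DNWXY: DXY={A} ∩ NW={A,C} → {A} (+0)
per-site changes: [3, 3, 3, 2, 2, 2, 2]; total = 17

2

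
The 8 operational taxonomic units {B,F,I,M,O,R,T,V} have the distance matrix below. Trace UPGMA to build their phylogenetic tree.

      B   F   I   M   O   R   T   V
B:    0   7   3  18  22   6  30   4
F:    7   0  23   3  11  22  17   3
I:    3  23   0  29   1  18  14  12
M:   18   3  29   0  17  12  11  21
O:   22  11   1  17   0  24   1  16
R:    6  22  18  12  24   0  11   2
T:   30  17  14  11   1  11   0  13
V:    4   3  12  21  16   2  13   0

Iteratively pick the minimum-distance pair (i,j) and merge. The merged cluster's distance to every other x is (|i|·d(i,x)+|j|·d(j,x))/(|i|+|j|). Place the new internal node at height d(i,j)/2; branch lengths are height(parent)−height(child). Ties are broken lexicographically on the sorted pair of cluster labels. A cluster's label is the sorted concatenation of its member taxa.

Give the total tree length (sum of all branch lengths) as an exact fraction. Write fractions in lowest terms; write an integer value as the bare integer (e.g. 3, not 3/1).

iteration 1: select I,O (d=1); attach at lengths (1/2, 1/2); label the merged cluster IO
  updated: d(B,IO)=25/2, d(F,IO)=17, d(IO,M)=23, d(IO,R)=21, d(IO,T)=15/2, d(IO,V)=14
iteration 2: select R,V (d=2); attach at lengths (1, 1); label the merged cluster RV
  updated: d(B,RV)=5, d(F,RV)=25/2, d(IO,RV)=35/2, d(M,RV)=33/2, d(RV,T)=12
iteration 3: select F,M (d=3); attach at lengths (3/2, 3/2); label the merged cluster FM
  updated: d(B,FM)=25/2, d(FM,IO)=20, d(FM,RV)=29/2, d(FM,T)=14
iteration 4: select B,RV (d=5); attach at lengths (5/2, 3/2); label the merged cluster BRV
  updated: d(BRV,FM)=83/6, d(BRV,IO)=95/6, d(BRV,T)=18
iteration 5: select IO,T (d=15/2); attach at lengths (13/4, 15/4); label the merged cluster IOT
  updated: d(BRV,IOT)=149/9, d(FM,IOT)=18
iteration 6: select BRV,FM (d=83/6); attach at lengths (53/12, 65/12); label the merged cluster BFMRV
  updated: d(BFMRV,IOT)=257/15
iteration 7: select BFMRV,IOT (d=257/15); attach at lengths (33/20, 289/60); label the merged cluster BFIMORTV
final tree: (((B:5/2,(R:1,V:1):3/2):53/12,(F:3/2,M:3/2):65/12):33/20,((I:1/2,O:1/2):13/4,T:15/4):289/60)
total length: 333/10

333/10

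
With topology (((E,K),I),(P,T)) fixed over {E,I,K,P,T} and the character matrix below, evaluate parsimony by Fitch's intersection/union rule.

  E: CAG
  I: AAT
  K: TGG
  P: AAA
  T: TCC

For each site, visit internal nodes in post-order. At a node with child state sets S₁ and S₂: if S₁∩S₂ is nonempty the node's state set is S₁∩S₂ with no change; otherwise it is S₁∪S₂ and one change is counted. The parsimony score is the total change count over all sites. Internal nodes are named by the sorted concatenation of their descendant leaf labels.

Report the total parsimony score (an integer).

8

[col 0] EK: children E:{C}, K:{T} ∪→ {C,T}; cost 1
[col 0] EIK: children EK:{C,T}, I:{A} ∪→ {A,C,T}; cost 1
[col 0] PT: children P:{A}, T:{T} ∪→ {A,T}; cost 1
[col 0] EIKPT: children EIK:{A,C,T}, PT:{A,T} ∩→ {A,T}; cost 0
[col 1] EK: children E:{A}, K:{G} ∪→ {A,G}; cost 1
[col 1] EIK: children EK:{A,G}, I:{A} ∩→ {A}; cost 0
[col 1] PT: children P:{A}, T:{C} ∪→ {A,C}; cost 1
[col 1] EIKPT: children EIK:{A}, PT:{A,C} ∩→ {A}; cost 0
[col 2] EK: children E:{G}, K:{G} ∩→ {G}; cost 0
[col 2] EIK: children EK:{G}, I:{T} ∪→ {G,T}; cost 1
[col 2] PT: children P:{A}, T:{C} ∪→ {A,C}; cost 1
[col 2] EIKPT: children EIK:{G,T}, PT:{A,C} ∪→ {A,C,G,T}; cost 1
per-site changes: [3, 2, 3]; total = 8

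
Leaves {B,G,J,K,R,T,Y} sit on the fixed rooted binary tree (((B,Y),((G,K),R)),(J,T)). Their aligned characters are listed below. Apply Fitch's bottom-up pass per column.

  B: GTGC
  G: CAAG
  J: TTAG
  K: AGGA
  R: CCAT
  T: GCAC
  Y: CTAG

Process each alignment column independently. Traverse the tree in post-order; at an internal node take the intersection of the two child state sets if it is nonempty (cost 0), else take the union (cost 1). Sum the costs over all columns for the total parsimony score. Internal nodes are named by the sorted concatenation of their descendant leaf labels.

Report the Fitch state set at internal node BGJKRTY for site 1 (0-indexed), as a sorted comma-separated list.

C,T

BY@0: {G} ∪ {C} = {C,G} (union, +1)
GK@0: {C} ∪ {A} = {A,C} (union, +1)
GKR@0: {A,C} ∩ {C} = {C} (intersection, +0)
BGKRY@0: {C,G} ∩ {C} = {C} (intersection, +0)
JT@0: {T} ∪ {G} = {G,T} (union, +1)
BGJKRTY@0: {C} ∪ {G,T} = {C,G,T} (union, +1)
BY@1: {T} ∩ {T} = {T} (intersection, +0)
GK@1: {A} ∪ {G} = {A,G} (union, +1)
GKR@1: {A,G} ∪ {C} = {A,C,G} (union, +1)
BGKRY@1: {T} ∪ {A,C,G} = {A,C,G,T} (union, +1)
JT@1: {T} ∪ {C} = {C,T} (union, +1)
BGJKRTY@1: {A,C,G,T} ∩ {C,T} = {C,T} (intersection, +0)
BY@2: {G} ∪ {A} = {A,G} (union, +1)
GK@2: {A} ∪ {G} = {A,G} (union, +1)
GKR@2: {A,G} ∩ {A} = {A} (intersection, +0)
BGKRY@2: {A,G} ∩ {A} = {A} (intersection, +0)
JT@2: {A} ∩ {A} = {A} (intersection, +0)
BGJKRTY@2: {A} ∩ {A} = {A} (intersection, +0)
BY@3: {C} ∪ {G} = {C,G} (union, +1)
GK@3: {G} ∪ {A} = {A,G} (union, +1)
GKR@3: {A,G} ∪ {T} = {A,G,T} (union, +1)
BGKRY@3: {C,G} ∩ {A,G,T} = {G} (intersection, +0)
JT@3: {G} ∪ {C} = {C,G} (union, +1)
BGJKRTY@3: {G} ∩ {C,G} = {G} (intersection, +0)
per-site changes: [4, 4, 2, 4]; total = 14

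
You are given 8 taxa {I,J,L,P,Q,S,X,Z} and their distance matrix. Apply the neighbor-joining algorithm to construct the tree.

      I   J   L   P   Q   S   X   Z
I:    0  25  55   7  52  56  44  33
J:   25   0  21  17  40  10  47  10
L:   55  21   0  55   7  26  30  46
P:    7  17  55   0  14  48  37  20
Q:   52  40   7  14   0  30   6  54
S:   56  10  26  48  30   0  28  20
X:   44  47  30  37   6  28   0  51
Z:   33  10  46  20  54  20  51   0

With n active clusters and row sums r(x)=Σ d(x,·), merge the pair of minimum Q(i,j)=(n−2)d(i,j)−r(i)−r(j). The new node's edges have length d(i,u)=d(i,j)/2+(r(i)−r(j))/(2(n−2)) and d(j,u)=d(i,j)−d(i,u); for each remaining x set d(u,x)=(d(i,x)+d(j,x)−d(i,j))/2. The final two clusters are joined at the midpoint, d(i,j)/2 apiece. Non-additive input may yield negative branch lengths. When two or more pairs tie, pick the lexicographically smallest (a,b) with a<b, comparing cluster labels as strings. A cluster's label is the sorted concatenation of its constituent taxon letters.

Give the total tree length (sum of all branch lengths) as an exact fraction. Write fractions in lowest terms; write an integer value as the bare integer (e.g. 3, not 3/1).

5245/64

step 1: merge (I,P) at d=7, Q=-428; branch lengths I→29/3, P→-8/3; new cluster IP
  updated: d(IP,J)=35/2, d(IP,L)=103/2, d(IP,Q)=59/2, d(IP,S)=97/2, d(IP,X)=37, d(IP,Z)=23
step 2: merge (Q,X) at d=6, Q=-671/2; branch lengths Q→-1/4, X→25/4; new cluster QX
  updated: d(IP,QX)=121/4, d(J,QX)=81/2, d(L,QX)=31/2, d(QX,S)=26, d(QX,Z)=99/2
step 3: merge (L,QX) at d=31/2, Q=-1039/4; branch lengths L→241/32, QX→255/32; new cluster LQX
  updated: d(IP,LQX)=265/8, d(J,LQX)=23, d(LQX,S)=73/4, d(LQX,Z)=40
step 4: merge (LQX,S) at d=73/4, Q=-1251/8; branch lengths LQX→193/16, S→99/16; new cluster LQSX
  updated: d(IP,LQSX)=507/16, d(J,LQSX)=59/8, d(LQSX,Z)=167/8
step 5: merge (IP,Z) at d=23, Q=-1281/16; branch lengths IP→1029/64, Z→443/64; new cluster IPZ
  updated: d(IPZ,J)=9/4, d(IPZ,LQSX)=473/32
step 6: merge (IPZ,J) at d=9/4, Q=-781/32; branch lengths IPZ→309/64, J→-165/64; new cluster IJPZ
  updated: d(IJPZ,LQSX)=637/64
step 7: merge (IJPZ,LQSX) at d=637/64; branch lengths IJPZ→637/128, LQSX→637/128; new cluster IJLPQSXZ
final tree: ((((I:29/3,P:-8/3):1029/64,Z:443/64):309/64,J:-165/64):637/128,((L:241/32,(Q:-1/4,X:25/4):255/32):193/16,S:99/16):637/128)
total length: 5245/64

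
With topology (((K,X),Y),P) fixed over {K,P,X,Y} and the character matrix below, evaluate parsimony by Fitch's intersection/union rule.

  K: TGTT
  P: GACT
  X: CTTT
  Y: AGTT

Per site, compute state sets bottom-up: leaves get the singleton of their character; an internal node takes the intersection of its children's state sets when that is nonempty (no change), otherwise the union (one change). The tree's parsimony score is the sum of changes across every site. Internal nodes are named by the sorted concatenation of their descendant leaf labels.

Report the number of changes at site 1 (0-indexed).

2

KX@0: {T} ∪ {C} = {C,T} (union, +1)
KXY@0: {C,T} ∪ {A} = {A,C,T} (union, +1)
KPXY@0: {A,C,T} ∪ {G} = {A,C,G,T} (union, +1)
KX@1: {G} ∪ {T} = {G,T} (union, +1)
KXY@1: {G,T} ∩ {G} = {G} (intersection, +0)
KPXY@1: {G} ∪ {A} = {A,G} (union, +1)
KX@2: {T} ∩ {T} = {T} (intersection, +0)
KXY@2: {T} ∩ {T} = {T} (intersection, +0)
KPXY@2: {T} ∪ {C} = {C,T} (union, +1)
KX@3: {T} ∩ {T} = {T} (intersection, +0)
KXY@3: {T} ∩ {T} = {T} (intersection, +0)
KPXY@3: {T} ∩ {T} = {T} (intersection, +0)
per-site changes: [3, 2, 1, 0]; total = 6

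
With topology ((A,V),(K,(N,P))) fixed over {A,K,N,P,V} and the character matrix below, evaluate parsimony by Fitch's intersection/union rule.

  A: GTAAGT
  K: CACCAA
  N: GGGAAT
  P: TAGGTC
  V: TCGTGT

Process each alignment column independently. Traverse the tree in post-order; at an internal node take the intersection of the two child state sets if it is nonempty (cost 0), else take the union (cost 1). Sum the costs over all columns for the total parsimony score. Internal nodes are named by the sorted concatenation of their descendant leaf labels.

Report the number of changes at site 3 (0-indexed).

3

[col 0] AV: children A:{G}, V:{T} ∪→ {G,T}; cost 1
[col 0] NP: children N:{G}, P:{T} ∪→ {G,T}; cost 1
[col 0] KNP: children K:{C}, NP:{G,T} ∪→ {C,G,T}; cost 1
[col 0] AKNPV: children AV:{G,T}, KNP:{C,G,T} ∩→ {G,T}; cost 0
[col 1] AV: children A:{T}, V:{C} ∪→ {C,T}; cost 1
[col 1] NP: children N:{G}, P:{A} ∪→ {A,G}; cost 1
[col 1] KNP: children K:{A}, NP:{A,G} ∩→ {A}; cost 0
[col 1] AKNPV: children AV:{C,T}, KNP:{A} ∪→ {A,C,T}; cost 1
[col 2] AV: children A:{A}, V:{G} ∪→ {A,G}; cost 1
[col 2] NP: children N:{G}, P:{G} ∩→ {G}; cost 0
[col 2] KNP: children K:{C}, NP:{G} ∪→ {C,G}; cost 1
[col 2] AKNPV: children AV:{A,G}, KNP:{C,G} ∩→ {G}; cost 0
[col 3] AV: children A:{A}, V:{T} ∪→ {A,T}; cost 1
[col 3] NP: children N:{A}, P:{G} ∪→ {A,G}; cost 1
[col 3] KNP: children K:{C}, NP:{A,G} ∪→ {A,C,G}; cost 1
[col 3] AKNPV: children AV:{A,T}, KNP:{A,C,G} ∩→ {A}; cost 0
[col 4] AV: children A:{G}, V:{G} ∩→ {G}; cost 0
[col 4] NP: children N:{A}, P:{T} ∪→ {A,T}; cost 1
[col 4] KNP: children K:{A}, NP:{A,T} ∩→ {A}; cost 0
[col 4] AKNPV: children AV:{G}, KNP:{A} ∪→ {A,G}; cost 1
[col 5] AV: children A:{T}, V:{T} ∩→ {T}; cost 0
[col 5] NP: children N:{T}, P:{C} ∪→ {C,T}; cost 1
[col 5] KNP: children K:{A}, NP:{C,T} ∪→ {A,C,T}; cost 1
[col 5] AKNPV: children AV:{T}, KNP:{A,C,T} ∩→ {T}; cost 0
per-site changes: [3, 3, 2, 3, 2, 2]; total = 15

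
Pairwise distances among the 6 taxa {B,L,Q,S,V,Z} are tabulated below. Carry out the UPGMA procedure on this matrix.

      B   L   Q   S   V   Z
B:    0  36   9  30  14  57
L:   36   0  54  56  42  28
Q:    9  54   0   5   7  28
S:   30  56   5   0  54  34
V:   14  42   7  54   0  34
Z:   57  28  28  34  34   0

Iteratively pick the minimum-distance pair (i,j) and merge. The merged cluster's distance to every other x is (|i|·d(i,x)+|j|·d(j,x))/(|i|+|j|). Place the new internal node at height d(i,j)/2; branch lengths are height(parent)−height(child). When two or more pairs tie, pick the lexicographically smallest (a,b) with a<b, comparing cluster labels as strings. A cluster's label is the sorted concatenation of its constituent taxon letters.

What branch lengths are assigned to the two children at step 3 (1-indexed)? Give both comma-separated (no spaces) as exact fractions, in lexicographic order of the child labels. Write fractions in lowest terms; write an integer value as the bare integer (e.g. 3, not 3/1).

iteration 1: select Q,S (d=5); attach at lengths (5/2, 5/2); label the merged cluster QS
  updated: d(B,QS)=39/2, d(L,QS)=55, d(QS,V)=61/2, d(QS,Z)=31
iteration 2: select B,V (d=14); attach at lengths (7, 7); label the merged cluster BV
  updated: d(BV,L)=39, d(BV,QS)=25, d(BV,Z)=91/2
iteration 3: select BV,QS (d=25); attach at lengths (11/2, 10); label the merged cluster BQSV
  updated: d(BQSV,L)=47, d(BQSV,Z)=153/4
iteration 4: select L,Z (d=28); attach at lengths (14, 14); label the merged cluster LZ
  updated: d(BQSV,LZ)=341/8
iteration 5: select BQSV,LZ (d=341/8); attach at lengths (141/16, 117/16); label the merged cluster BLQSVZ
final tree: (((B:7,V:7):11/2,(Q:5/2,S:5/2):10):141/16,(L:14,Z:14):117/16)
total length: 629/8

11/2,10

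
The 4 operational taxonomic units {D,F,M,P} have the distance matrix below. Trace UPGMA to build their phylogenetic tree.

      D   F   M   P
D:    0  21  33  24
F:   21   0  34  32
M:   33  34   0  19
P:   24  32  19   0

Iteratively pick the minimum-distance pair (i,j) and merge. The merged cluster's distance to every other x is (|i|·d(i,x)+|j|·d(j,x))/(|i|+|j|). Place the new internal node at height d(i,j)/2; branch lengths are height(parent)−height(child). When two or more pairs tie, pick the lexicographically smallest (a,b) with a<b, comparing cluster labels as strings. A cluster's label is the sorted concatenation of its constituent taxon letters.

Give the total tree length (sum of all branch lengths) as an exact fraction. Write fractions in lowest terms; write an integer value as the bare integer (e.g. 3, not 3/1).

203/4

step 1: merge (M,P) at d=19; branch lengths M→19/2, P→19/2; new cluster MP
  updated: d(D,MP)=57/2, d(F,MP)=33
step 2: merge (D,F) at d=21; branch lengths D→21/2, F→21/2; new cluster DF
  updated: d(DF,MP)=123/4
step 3: merge (DF,MP) at d=123/4; branch lengths DF→39/8, MP→47/8; new cluster DFMP
final tree: ((D:21/2,F:21/2):39/8,(M:19/2,P:19/2):47/8)
total length: 203/4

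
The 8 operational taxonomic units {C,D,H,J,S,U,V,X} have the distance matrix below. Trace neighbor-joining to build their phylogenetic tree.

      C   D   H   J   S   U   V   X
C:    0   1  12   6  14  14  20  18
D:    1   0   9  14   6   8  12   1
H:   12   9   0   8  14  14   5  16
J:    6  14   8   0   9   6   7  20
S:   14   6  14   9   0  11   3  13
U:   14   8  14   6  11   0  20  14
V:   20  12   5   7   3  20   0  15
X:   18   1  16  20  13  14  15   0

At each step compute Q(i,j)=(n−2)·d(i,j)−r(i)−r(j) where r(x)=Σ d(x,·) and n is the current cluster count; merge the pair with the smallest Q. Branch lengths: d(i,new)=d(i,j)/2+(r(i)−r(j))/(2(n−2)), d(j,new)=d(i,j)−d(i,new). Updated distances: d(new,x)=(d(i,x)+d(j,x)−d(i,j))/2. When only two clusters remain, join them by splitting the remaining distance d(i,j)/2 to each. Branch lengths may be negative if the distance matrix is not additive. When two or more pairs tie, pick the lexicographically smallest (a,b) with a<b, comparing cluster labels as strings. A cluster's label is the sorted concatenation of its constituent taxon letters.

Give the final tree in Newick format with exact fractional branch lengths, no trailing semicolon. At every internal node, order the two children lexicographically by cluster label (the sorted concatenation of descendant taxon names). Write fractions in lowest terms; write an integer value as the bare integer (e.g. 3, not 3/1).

1. join D+X (d=1, Q=-142) ⇒ DX; edges |D|=-10/3, |X|=13/3
  updated: d(C,DX)=9, d(DX,H)=12, d(DX,J)=33/2, d(DX,S)=9, d(DX,U)=21/2, d(DX,V)=13
2. join S+V (d=3, Q=-113) ⇒ SV; edges |S|=7/10, |V|=23/10
  updated: d(C,SV)=31/2, d(DX,SV)=19/2, d(H,SV)=8, d(J,SV)=13/2, d(SV,U)=14
3. join C+DX (d=9, Q=-78) ⇒ CDX; edges |C|=35/8, |DX|=37/8
  updated: d(CDX,H)=15/2, d(CDX,J)=27/4, d(CDX,SV)=8, d(CDX,U)=31/4
4. join J+U (d=6, Q=-51) ⇒ JU; edges |J|=7/12, |U|=65/12
  updated: d(CDX,JU)=17/4, d(H,JU)=8, d(JU,SV)=29/4
5. join CDX+JU (d=17/4, Q=-123/4) ⇒ CDJUX; edges |CDX|=35/16, |JU|=33/16
  updated: d(CDJUX,H)=45/8, d(CDJUX,SV)=11/2
6. join CDJUX+H (d=45/8, Q=-153/8) ⇒ CDHJUX; edges |CDJUX|=25/16, |H|=65/16
  updated: d(CDHJUX,SV)=63/16
7. join CDHJUX+SV (d=63/16) ⇒ CDHJSUVX; edges |CDHJUX|=63/32, |SV|=63/32
final tree: ((((C:35/8,(D:-10/3,X:13/3):37/8):35/16,(J:7/12,U:65/12):33/16):25/16,H:65/16):63/32,(S:7/10,V:23/10):63/32)
total length: 525/16

((((C:35/8,(D:-10/3,X:13/3):37/8):35/16,(J:7/12,U:65/12):33/16):25/16,H:65/16):63/32,(S:7/10,V:23/10):63/32)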